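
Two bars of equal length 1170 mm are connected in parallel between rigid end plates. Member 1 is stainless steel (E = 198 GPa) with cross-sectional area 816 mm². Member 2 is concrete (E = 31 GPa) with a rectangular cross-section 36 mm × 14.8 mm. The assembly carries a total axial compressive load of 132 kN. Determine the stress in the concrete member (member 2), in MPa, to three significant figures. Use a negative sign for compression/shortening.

-23.0 MPa

A_2 = 532.8 mm².
Equal strain + equilibrium ⇒ each member carries load in proportion to AE: A₁E₁ = 161600000 N, A₂E₂ = 16520000 N, ΣAE = 178100000 N.
σ₂ = P·E₂/ΣAE = -132000·31000/178100000 = -22.98 MPa.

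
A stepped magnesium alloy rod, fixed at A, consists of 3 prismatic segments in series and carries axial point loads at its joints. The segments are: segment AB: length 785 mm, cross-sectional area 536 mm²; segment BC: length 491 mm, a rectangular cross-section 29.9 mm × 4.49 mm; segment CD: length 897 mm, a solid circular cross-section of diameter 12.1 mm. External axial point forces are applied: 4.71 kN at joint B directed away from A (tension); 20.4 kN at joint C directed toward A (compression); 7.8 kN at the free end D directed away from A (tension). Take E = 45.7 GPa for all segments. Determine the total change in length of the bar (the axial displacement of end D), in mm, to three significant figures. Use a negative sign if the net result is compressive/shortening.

Internal axial forces (sectioning from the free end, tension +): N_CD = 7.8 kN, N_BC = -12.6 kN, N_AB = -7.89 kN.
A_BC = 134.3 mm².
A_CD = 115 mm².
δ_AB = -7890·785/(536·45700) = -0.2529 mm
δ_BC = -12600·491/(134.3·45700) = -1.008 mm
δ_CD = 7800·897/(115·45700) = 1.331 mm
δ = Σδ_i = 0.07019 mm.

0.0702 mm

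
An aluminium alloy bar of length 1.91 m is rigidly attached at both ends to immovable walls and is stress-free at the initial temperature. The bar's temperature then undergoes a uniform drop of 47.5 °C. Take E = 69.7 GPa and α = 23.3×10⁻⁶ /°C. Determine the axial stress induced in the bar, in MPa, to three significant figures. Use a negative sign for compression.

Free thermal expansion αLΔT = 23.3e-6 · 1910 · -47.5 = -2.114 mm.
The walls impose strain ε = −(-2.114)/1910 = 1.1068e-03; σ = Eε = 69700 · 1.1068e-03 = 77.14 MPa.

77.1 MPa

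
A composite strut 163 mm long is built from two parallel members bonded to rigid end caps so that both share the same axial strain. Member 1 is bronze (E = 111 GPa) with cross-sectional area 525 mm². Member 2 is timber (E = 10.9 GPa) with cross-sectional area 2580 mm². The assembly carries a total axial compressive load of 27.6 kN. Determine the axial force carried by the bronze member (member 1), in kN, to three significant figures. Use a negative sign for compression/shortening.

-18.6 kN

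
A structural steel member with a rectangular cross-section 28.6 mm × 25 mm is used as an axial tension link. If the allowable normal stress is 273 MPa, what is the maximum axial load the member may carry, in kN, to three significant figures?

195 kN

A = 715 mm².
P_max = σ_allow · A = 273 · 715 = 195200 N = 195.2 kN.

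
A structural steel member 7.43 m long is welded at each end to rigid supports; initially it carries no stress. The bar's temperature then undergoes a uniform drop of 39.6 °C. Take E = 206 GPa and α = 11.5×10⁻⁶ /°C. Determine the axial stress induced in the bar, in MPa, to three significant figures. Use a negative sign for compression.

93.8 MPa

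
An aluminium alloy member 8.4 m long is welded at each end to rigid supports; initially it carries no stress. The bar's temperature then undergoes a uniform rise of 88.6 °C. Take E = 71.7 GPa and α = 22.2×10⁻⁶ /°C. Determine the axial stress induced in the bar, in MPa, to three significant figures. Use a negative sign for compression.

-141 MPa

Free thermal expansion αLΔT = 22.2e-6 · 8400 · 88.6 = 16.52 mm.
The walls impose strain ε = −(16.52)/8400 = -1.9669e-03; σ = Eε = 71700 · -1.9669e-03 = -141 MPa.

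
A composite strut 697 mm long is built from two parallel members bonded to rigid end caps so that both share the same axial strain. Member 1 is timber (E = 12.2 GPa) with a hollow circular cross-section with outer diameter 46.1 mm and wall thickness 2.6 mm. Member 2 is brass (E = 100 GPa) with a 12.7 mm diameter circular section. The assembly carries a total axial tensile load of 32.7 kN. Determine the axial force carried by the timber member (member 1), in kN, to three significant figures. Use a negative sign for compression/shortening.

8.34 kN

A_1 = 355.3 mm².
A_2 = 126.7 mm².
Equal strain + equilibrium ⇒ each member carries load in proportion to AE: A₁E₁ = 4335000 N, A₂E₂ = 12670000 N, ΣAE = 17000000 N.
F₁ = P·A₁E₁/ΣAE = 32700·4335000/17000000 = 8337 N.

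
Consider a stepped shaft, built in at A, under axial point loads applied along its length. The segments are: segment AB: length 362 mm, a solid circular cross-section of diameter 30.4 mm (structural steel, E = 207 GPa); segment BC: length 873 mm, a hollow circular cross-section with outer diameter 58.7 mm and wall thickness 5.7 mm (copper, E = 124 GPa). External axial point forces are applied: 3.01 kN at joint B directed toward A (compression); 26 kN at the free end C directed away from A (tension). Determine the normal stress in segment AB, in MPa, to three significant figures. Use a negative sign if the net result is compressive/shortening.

Internal axial forces (sectioning from the free end, tension +): N_BC = 26 kN, N_AB = 22.99 kN.
A_AB = 725.8 mm².
σ_AB = N_AB/A_AB = 22990/725.8 = 31.67 MPa.

31.7 MPa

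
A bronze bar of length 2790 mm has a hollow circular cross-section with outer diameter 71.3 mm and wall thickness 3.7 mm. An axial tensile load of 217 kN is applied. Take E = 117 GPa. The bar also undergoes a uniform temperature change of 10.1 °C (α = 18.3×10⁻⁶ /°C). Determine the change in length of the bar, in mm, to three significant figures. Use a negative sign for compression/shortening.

A = 785.8 mm².
δ_mech = NL/(AE) = 217000·2790/(785.8·117000) = 6.585 mm.
δ_thermal = αLΔT = 18.3e-6·2790·10.1 = 0.5157 mm.
δ = δ_mech + δ_thermal = 7.101 mm.

7.10 mm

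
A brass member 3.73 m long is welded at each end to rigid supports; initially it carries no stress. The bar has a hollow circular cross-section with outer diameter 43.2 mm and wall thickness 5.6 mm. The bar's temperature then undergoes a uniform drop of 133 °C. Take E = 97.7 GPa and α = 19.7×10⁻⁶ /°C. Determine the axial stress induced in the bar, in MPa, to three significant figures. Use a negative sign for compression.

256 MPa

Free thermal expansion αLΔT = 19.7e-6 · 3730 · -133 = -9.773 mm.
The walls impose strain ε = −(-9.773)/3730 = 2.6201e-03; σ = Eε = 97700 · 2.6201e-03 = 256 MPa.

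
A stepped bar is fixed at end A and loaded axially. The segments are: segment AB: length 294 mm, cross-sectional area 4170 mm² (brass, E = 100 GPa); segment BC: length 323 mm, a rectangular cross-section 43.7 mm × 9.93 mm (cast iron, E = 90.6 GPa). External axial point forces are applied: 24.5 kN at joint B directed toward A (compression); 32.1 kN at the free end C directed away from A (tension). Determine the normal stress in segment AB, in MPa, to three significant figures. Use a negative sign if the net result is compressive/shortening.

1.82 MPa

Internal axial forces (sectioning from the free end, tension +): N_BC = 32.1 kN, N_AB = 7.6 kN.
σ_AB = N_AB/A_AB = 7600/4170 = 1.823 MPa.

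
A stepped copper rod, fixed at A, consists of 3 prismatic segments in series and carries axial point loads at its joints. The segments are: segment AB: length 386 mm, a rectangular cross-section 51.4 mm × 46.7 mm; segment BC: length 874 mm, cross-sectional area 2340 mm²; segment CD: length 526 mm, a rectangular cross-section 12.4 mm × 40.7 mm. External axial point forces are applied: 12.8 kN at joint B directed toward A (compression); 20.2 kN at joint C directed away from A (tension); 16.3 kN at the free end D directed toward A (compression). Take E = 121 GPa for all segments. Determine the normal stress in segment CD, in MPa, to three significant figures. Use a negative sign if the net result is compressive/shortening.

Internal axial forces (sectioning from the free end, tension +): N_CD = -16.3 kN, N_BC = 3.9 kN, N_AB = -8.9 kN.
A_CD = 504.7 mm².
σ_CD = N_CD/A_CD = -16300/504.7 = -32.3 MPa.

-32.3 MPa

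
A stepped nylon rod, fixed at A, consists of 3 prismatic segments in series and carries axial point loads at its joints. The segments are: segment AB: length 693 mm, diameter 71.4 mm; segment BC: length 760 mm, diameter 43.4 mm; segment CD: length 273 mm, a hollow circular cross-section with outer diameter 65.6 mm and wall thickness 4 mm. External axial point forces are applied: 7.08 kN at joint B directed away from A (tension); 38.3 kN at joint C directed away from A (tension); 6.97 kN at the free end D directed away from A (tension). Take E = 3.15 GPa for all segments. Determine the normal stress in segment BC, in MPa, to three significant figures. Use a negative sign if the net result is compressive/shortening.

30.6 MPa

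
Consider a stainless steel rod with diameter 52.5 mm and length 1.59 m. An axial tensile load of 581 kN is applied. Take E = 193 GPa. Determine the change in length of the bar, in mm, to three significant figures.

A = 2165 mm².
δ_mech = NL/(AE) = 581000·1590/(2165·193000) = 2.211 mm.

2.21 mm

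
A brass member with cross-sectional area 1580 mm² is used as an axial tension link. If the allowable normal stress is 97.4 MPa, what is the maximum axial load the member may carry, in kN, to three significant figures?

154 kN

P_max = σ_allow · A = 97.4 · 1580 = 153900 N = 153.9 kN.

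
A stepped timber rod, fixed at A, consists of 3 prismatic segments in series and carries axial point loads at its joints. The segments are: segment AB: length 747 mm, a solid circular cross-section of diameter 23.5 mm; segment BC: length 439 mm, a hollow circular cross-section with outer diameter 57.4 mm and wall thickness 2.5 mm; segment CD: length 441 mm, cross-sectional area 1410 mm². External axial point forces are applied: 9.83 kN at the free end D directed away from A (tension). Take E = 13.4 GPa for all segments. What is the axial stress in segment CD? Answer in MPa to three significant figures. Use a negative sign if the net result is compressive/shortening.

6.97 MPa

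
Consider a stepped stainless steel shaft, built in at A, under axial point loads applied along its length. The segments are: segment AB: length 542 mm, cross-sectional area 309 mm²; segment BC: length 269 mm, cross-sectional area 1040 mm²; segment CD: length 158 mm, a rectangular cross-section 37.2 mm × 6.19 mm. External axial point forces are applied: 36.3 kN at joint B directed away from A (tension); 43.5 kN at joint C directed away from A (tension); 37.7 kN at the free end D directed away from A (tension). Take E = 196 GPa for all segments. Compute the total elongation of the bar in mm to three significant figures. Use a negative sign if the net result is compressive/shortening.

1.29 mm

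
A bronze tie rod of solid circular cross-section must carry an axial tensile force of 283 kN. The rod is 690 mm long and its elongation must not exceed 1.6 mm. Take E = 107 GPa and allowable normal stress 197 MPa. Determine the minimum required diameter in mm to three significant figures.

42.8 mm

Required area A ≥ P/σ_allow = 283000/197 = 1437 mm².
For a solid circular section, d ≥ √(4A/π) = 42.77 mm.
Elongation limit: A ≥ PL/(Eδ_allow) = 283000·690/(107000·1.6) = 1141 mm² ⇒ d ≥ 38.11 mm.
The stress limit governs.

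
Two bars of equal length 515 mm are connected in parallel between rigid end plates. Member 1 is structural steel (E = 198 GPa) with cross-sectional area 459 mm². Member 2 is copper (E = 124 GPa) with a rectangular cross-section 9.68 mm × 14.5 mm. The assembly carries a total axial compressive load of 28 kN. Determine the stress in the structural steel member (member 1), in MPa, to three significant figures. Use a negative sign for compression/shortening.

-51.2 MPa

A_2 = 140.4 mm².
Equal strain + equilibrium ⇒ each member carries load in proportion to AE: A₁E₁ = 90880000 N, A₂E₂ = 17400000 N, ΣAE = 108300000 N.
σ₁ = P·E₁/ΣAE = -28000·198000/108300000 = -51.2 MPa.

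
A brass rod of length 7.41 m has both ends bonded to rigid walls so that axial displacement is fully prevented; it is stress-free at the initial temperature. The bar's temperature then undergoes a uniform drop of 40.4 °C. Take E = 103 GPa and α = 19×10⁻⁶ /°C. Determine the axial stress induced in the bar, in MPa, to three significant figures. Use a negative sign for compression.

Free thermal expansion αLΔT = 19e-6 · 7410 · -40.4 = -5.688 mm.
The walls impose strain ε = −(-5.688)/7410 = 7.6760e-04; σ = Eε = 103000 · 7.6760e-04 = 79.06 MPa.

79.1 MPa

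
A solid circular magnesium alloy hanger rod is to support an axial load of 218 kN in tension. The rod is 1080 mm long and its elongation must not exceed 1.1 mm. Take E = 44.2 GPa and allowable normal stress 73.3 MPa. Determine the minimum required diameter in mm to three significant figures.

Required area A ≥ P/σ_allow = 218000/73.3 = 2974 mm².
For a solid circular section, d ≥ √(4A/π) = 61.54 mm.
Elongation limit: A ≥ PL/(Eδ_allow) = 218000·1080/(44200·1.1) = 4842 mm² ⇒ d ≥ 78.52 mm.
The elongation limit governs.

78.5 mm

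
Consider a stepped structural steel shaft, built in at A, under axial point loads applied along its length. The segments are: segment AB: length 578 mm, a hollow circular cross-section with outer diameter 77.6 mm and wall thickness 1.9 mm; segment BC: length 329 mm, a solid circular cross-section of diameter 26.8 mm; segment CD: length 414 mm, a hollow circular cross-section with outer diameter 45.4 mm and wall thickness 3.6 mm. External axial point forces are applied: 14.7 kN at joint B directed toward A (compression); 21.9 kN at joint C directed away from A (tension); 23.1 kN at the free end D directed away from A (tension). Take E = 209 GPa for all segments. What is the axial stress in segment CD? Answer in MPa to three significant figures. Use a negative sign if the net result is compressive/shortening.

Internal axial forces (sectioning from the free end, tension +): N_CD = 23.1 kN, N_BC = 45 kN, N_AB = 30.3 kN.
A_CD = 472.7 mm².
σ_CD = N_CD/A_CD = 23100/472.7 = 48.86 MPa.

48.9 MPa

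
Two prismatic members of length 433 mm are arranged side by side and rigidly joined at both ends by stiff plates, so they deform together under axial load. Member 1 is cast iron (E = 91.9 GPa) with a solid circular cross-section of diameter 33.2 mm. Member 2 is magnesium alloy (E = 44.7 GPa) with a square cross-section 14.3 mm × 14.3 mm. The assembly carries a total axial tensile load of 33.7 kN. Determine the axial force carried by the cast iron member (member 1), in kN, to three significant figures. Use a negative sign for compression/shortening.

30.2 kN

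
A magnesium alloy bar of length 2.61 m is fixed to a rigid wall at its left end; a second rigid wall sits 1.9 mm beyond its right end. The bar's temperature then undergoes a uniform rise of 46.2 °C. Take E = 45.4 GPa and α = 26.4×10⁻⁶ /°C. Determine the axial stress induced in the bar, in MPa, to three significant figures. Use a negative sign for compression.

-22.3 MPa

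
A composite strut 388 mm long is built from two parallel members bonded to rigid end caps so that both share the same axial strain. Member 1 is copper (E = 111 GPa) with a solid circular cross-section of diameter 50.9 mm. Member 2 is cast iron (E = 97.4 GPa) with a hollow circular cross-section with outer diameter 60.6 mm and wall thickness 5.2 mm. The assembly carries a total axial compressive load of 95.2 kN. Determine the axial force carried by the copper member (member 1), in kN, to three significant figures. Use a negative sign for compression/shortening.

-68.5 kN

A_1 = 2035 mm².
A_2 = 905 mm².
Equal strain + equilibrium ⇒ each member carries load in proportion to AE: A₁E₁ = 225900000 N, A₂E₂ = 88150000 N, ΣAE = 314000000 N.
F₁ = P·A₁E₁/ΣAE = -95200·225900000/314000000 = -68480 N.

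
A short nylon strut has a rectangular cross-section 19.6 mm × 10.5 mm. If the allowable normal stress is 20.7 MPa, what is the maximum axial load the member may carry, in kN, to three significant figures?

4.26 kN

A = 205.8 mm².
P_max = σ_allow · A = 20.7 · 205.8 = 4260 N = 4.26 kN.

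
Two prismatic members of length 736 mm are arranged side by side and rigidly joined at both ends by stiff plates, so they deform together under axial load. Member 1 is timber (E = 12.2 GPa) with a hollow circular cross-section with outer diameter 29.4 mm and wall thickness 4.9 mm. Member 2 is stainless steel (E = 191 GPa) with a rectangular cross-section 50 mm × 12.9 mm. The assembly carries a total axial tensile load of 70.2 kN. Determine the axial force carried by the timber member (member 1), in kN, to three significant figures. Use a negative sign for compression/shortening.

A_1 = 377.1 mm².
A_2 = 645 mm².
Equal strain + equilibrium ⇒ each member carries load in proportion to AE: A₁E₁ = 4601000 N, A₂E₂ = 123200000 N, ΣAE = 127800000 N.
F₁ = P·A₁E₁/ΣAE = 70200·4601000/127800000 = 2527 N.

2.53 kN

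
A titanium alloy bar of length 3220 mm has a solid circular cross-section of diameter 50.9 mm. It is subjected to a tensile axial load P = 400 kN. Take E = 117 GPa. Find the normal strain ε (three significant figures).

0.00168

A = 2035 mm².
σ = N/A = 196.6 MPa; ε = σ/E = 196.6/117000 = 1.680e-03.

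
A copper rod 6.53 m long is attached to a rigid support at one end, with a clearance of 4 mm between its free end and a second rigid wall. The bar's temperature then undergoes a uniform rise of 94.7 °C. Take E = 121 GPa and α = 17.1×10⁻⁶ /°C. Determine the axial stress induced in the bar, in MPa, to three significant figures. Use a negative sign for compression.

-122 MPa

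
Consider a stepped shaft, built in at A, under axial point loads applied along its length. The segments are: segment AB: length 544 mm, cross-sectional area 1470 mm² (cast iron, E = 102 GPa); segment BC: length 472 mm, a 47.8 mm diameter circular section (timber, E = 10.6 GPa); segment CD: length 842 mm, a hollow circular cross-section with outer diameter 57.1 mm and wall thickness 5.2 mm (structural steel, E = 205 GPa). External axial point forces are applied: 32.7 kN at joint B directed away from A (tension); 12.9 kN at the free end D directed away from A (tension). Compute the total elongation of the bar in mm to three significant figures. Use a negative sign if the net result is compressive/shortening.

Internal axial forces (sectioning from the free end, tension +): N_CD = 12.9 kN, N_BC = 12.9 kN, N_AB = 45.6 kN.
A_BC = 1795 mm².
A_CD = 847.9 mm².
δ_AB = 45600·544/(1470·102000) = 0.1654 mm
δ_BC = 12900·472/(1795·10600) = 0.3201 mm
δ_CD = 12900·842/(847.9·205000) = 0.06249 mm
δ = Σδ_i = 0.548 mm.

0.548 mm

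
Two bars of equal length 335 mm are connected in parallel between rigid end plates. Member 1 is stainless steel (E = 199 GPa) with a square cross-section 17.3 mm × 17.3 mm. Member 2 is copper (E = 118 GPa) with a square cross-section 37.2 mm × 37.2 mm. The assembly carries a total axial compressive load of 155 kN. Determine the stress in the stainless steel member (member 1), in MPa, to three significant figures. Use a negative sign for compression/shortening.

-138 MPa

A_1 = 299.3 mm².
A_2 = 1384 mm².
Equal strain + equilibrium ⇒ each member carries load in proportion to AE: A₁E₁ = 59560000 N, A₂E₂ = 163300000 N, ΣAE = 222900000 N.
σ₁ = P·E₁/ΣAE = -155000·199000/222900000 = -138.4 MPa.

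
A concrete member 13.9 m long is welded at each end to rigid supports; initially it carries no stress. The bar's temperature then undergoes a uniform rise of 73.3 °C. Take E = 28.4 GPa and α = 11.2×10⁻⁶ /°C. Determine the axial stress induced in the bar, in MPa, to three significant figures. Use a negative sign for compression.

-23.3 MPa

Free thermal expansion αLΔT = 11.2e-6 · 13900 · 73.3 = 11.41 mm.
The walls impose strain ε = −(11.41)/13900 = -8.2096e-04; σ = Eε = 28400 · -8.2096e-04 = -23.32 MPa.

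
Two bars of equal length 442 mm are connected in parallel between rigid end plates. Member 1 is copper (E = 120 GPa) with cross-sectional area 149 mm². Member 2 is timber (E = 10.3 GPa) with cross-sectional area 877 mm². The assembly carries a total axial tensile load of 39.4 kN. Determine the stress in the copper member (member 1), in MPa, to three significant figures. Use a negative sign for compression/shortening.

Equal strain + equilibrium ⇒ each member carries load in proportion to AE: A₁E₁ = 17880000 N, A₂E₂ = 9033000 N, ΣAE = 26910000 N.
σ₁ = P·E₁/ΣAE = 39400·120000/26910000 = 175.7 MPa.

176 MPa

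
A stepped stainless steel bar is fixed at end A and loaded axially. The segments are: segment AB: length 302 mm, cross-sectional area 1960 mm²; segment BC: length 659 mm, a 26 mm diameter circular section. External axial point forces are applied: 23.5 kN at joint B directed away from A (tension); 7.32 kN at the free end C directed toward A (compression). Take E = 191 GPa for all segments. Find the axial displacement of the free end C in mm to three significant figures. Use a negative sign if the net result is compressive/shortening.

Internal axial forces (sectioning from the free end, tension +): N_BC = -7.32 kN, N_AB = 16.18 kN.
A_BC = 530.9 mm².
δ_AB = 16180·302/(1960·191000) = 0.01305 mm
δ_BC = -7320·659/(530.9·191000) = -0.04757 mm
δ = Σδ_i = -0.03452 mm.

-0.0345 mm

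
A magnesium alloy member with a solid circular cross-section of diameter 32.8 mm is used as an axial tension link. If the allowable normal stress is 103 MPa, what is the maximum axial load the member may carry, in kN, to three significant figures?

A = 845 mm².
P_max = σ_allow · A = 103 · 845 = 87030 N = 87.03 kN.

87.0 kN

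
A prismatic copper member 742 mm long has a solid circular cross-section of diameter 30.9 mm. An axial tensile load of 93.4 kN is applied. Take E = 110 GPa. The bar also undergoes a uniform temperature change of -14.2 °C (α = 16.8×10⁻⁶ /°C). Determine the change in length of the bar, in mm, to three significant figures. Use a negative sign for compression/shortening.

A = 749.9 mm².
δ_mech = NL/(AE) = 93400·742/(749.9·110000) = 0.8401 mm.
δ_thermal = αLΔT = 16.8e-6·742·-14.2 = -0.177 mm.
δ = δ_mech + δ_thermal = 0.6631 mm.

0.663 mm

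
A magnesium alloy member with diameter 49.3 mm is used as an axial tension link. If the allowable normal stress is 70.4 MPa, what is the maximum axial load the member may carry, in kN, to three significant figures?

134 kN

A = 1909 mm².
P_max = σ_allow · A = 70.4 · 1909 = 134400 N = 134.4 kN.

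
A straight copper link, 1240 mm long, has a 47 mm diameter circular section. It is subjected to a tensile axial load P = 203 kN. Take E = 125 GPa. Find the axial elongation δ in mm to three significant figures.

A = 1735 mm².
δ_mech = NL/(AE) = 203000·1240/(1735·125000) = 1.161 mm.

1.16 mm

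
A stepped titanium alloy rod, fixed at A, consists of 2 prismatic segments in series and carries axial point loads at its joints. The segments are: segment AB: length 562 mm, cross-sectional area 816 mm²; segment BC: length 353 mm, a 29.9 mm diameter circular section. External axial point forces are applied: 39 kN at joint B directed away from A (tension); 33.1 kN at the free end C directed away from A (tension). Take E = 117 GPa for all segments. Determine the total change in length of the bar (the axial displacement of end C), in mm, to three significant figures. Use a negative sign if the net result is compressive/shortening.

Internal axial forces (sectioning from the free end, tension +): N_BC = 33.1 kN, N_AB = 72.1 kN.
A_BC = 702.2 mm².
δ_AB = 72100·562/(816·117000) = 0.4244 mm
δ_BC = 33100·353/(702.2·117000) = 0.1422 mm
δ = Σδ_i = 0.5666 mm.

0.567 mm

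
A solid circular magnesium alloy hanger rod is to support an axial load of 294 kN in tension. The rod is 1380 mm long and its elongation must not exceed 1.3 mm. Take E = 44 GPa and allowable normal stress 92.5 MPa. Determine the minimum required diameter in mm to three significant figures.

95.0 mm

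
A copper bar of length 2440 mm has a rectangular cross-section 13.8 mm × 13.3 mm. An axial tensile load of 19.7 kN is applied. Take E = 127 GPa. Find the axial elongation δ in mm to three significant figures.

2.06 mm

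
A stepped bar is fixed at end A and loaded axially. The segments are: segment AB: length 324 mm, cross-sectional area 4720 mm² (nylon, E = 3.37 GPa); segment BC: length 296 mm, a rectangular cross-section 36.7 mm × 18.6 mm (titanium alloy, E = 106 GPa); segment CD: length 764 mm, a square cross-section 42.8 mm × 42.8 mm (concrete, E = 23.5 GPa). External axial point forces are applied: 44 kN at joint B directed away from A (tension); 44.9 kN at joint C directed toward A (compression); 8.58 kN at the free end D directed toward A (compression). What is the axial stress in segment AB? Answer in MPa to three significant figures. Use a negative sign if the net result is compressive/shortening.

Internal axial forces (sectioning from the free end, tension +): N_CD = -8.58 kN, N_BC = -53.48 kN, N_AB = -9.48 kN.
σ_AB = N_AB/A_AB = -9480/4720 = -2.008 MPa.

-2.01 MPa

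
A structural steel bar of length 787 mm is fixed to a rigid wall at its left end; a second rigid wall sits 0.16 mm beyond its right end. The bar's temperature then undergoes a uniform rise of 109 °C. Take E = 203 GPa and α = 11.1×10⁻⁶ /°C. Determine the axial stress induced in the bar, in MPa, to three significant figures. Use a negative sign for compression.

-204 MPa

Free thermal expansion αLΔT = 11.1e-6 · 787 · 109 = 0.9522 mm.
The walls engage after the gap closes; constrained expansion = 0.9522 − 0.16 = 0.7922 mm.
The walls impose strain ε = −(0.7922)/787 = -1.0066e-03; σ = Eε = 203000 · -1.0066e-03 = -204.3 MPa.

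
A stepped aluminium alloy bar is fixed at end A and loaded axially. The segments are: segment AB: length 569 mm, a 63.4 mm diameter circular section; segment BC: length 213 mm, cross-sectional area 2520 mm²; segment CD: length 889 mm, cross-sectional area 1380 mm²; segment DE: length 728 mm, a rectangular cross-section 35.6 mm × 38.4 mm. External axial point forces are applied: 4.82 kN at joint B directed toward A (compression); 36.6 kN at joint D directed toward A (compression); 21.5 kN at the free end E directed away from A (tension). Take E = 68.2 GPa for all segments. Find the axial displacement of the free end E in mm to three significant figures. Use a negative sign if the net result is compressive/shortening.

Internal axial forces (sectioning from the free end, tension +): N_DE = 21.5 kN, N_CD = -15.1 kN, N_BC = -15.1 kN, N_AB = -19.92 kN.
A_AB = 3157 mm².
A_DE = 1367 mm².
δ_AB = -19920·569/(3157·68200) = -0.05264 mm
δ_BC = -15100·213/(2520·68200) = -0.01871 mm
δ_CD = -15100·889/(1380·68200) = -0.1426 mm
δ_DE = 21500·728/(1367·68200) = 0.1679 mm
δ = Σδ_i = -0.04611 mm.

-0.0461 mm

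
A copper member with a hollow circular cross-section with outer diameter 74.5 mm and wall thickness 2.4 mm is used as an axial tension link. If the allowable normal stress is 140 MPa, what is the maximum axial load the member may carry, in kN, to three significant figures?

76.1 kN

A = 543.6 mm².
P_max = σ_allow · A = 140 · 543.6 = 76110 N = 76.11 kN.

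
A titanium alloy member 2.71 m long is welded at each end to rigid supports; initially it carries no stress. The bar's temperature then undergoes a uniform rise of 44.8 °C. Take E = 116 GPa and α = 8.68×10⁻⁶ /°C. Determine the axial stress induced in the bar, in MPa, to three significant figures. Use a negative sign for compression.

Free thermal expansion αLΔT = 8.68e-6 · 2710 · 44.8 = 1.054 mm.
The walls impose strain ε = −(1.054)/2710 = -3.8886e-04; σ = Eε = 116000 · -3.8886e-04 = -45.11 MPa.

-45.1 MPa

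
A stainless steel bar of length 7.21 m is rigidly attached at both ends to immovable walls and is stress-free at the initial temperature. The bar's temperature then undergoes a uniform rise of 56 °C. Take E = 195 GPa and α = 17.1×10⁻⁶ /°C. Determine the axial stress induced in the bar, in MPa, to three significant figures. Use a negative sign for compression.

Free thermal expansion αLΔT = 17.1e-6 · 7210 · 56 = 6.904 mm.
The walls impose strain ε = −(6.904)/7210 = -9.5760e-04; σ = Eε = 195000 · -9.5760e-04 = -186.7 MPa.

-187 MPa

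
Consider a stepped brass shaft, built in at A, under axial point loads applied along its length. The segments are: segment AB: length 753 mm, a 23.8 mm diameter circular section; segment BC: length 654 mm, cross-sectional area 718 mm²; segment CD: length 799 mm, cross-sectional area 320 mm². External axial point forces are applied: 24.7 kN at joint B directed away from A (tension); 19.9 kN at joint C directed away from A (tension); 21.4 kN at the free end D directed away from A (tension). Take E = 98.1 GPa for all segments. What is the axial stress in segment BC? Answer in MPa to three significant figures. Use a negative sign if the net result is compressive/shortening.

Internal axial forces (sectioning from the free end, tension +): N_CD = 21.4 kN, N_BC = 41.3 kN, N_AB = 66 kN.
σ_BC = N_BC/A_BC = 41300/718 = 57.52 MPa.

57.5 MPa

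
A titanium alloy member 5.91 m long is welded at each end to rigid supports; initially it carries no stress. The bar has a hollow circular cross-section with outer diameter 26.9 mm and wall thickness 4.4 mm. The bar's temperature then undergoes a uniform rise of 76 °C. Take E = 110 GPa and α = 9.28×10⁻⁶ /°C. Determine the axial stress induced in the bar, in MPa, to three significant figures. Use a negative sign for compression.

Free thermal expansion αLΔT = 9.28e-6 · 5910 · 76 = 4.168 mm.
The walls impose strain ε = −(4.168)/5910 = -7.0528e-04; σ = Eε = 110000 · -7.0528e-04 = -77.58 MPa.

-77.6 MPa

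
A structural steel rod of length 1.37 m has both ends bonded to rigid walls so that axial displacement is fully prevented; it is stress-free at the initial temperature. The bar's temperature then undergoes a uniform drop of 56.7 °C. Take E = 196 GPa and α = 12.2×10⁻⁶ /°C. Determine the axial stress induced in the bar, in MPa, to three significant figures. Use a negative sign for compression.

136 MPa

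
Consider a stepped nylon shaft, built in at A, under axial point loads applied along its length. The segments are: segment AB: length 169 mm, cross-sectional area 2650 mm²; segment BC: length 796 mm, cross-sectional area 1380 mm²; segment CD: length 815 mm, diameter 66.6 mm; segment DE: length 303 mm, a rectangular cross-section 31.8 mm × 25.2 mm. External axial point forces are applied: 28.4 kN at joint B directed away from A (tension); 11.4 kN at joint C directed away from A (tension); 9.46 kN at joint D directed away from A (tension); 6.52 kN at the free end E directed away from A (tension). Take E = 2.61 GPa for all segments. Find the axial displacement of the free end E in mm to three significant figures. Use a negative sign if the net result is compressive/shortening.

Internal axial forces (sectioning from the free end, tension +): N_DE = 6.52 kN, N_CD = 15.98 kN, N_BC = 27.38 kN, N_AB = 55.78 kN.
A_CD = 3484 mm².
A_DE = 801.4 mm².
δ_AB = 55780·169/(2650·2610) = 1.363 mm
δ_BC = 27380·796/(1380·2610) = 6.051 mm
δ_CD = 15980·815/(3484·2610) = 1.432 mm
δ_DE = 6520·303/(801.4·2610) = 0.9445 mm
δ = Σδ_i = 9.791 mm.

9.79 mm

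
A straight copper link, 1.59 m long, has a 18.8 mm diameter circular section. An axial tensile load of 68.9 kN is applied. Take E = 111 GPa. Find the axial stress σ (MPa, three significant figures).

A = 277.6 mm².
σ = N/A = 68900/277.6 = 248.2 MPa.

248 MPa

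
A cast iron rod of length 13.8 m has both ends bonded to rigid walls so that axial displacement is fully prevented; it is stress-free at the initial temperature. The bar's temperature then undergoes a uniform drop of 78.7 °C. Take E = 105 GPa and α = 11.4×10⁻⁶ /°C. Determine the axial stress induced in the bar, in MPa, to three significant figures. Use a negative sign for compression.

Free thermal expansion αLΔT = 11.4e-6 · 13800 · -78.7 = -12.38 mm.
The walls impose strain ε = −(-12.38)/13800 = 8.9718e-04; σ = Eε = 105000 · 8.9718e-04 = 94.2 MPa.

94.2 MPa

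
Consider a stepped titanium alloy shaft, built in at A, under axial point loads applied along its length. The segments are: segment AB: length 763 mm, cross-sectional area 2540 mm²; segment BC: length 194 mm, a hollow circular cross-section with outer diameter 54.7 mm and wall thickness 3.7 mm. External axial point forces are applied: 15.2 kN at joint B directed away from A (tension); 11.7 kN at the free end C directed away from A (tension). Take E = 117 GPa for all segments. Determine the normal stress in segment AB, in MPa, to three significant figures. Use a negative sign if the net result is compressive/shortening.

Internal axial forces (sectioning from the free end, tension +): N_BC = 11.7 kN, N_AB = 26.9 kN.
σ_AB = N_AB/A_AB = 26900/2540 = 10.59 MPa.

10.6 MPa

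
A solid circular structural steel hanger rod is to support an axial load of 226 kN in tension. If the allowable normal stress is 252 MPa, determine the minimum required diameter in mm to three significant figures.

Required area A ≥ P/σ_allow = 226000/252 = 896.8 mm².
For a solid circular section, d ≥ √(4A/π) = 33.79 mm.

33.8 mm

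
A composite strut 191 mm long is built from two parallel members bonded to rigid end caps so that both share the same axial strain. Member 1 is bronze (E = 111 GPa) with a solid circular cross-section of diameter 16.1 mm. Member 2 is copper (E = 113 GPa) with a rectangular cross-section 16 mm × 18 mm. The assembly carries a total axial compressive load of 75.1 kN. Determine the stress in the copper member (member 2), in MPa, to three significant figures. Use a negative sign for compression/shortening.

-154 MPa

A_1 = 203.6 mm².
A_2 = 288 mm².
Equal strain + equilibrium ⇒ each member carries load in proportion to AE: A₁E₁ = 22600000 N, A₂E₂ = 32540000 N, ΣAE = 55140000 N.
σ₂ = P·E₂/ΣAE = -75100·113000/55140000 = -153.9 MPa.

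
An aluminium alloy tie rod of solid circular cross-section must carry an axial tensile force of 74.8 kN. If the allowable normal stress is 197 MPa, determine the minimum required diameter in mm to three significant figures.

22.0 mm

Required area A ≥ P/σ_allow = 74800/197 = 379.7 mm².
For a solid circular section, d ≥ √(4A/π) = 21.99 mm.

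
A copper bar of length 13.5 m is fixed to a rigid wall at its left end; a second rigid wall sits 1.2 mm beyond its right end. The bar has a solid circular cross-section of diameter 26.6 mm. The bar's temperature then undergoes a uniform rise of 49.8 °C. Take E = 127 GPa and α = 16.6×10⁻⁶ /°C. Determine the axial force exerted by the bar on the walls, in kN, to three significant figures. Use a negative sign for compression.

Free thermal expansion αLΔT = 16.6e-6 · 13500 · 49.8 = 11.16 mm.
The walls engage after the gap closes; constrained expansion = 11.16 − 1.2 = 9.96 mm.
The walls impose strain ε = −(9.96)/13500 = -7.3779e-04; σ = Eε = 127000 · -7.3779e-04 = -93.7 MPa.
Wall reaction R = σ·A = -93.7·555.7 = -52070 N = -52.07 kN.

-52.1 kN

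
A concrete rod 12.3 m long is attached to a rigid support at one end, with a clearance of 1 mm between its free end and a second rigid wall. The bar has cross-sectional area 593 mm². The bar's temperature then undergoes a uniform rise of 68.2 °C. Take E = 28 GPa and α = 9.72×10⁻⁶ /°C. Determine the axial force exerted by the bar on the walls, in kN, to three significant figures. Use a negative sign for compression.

Free thermal expansion αLΔT = 9.72e-6 · 12300 · 68.2 = 8.154 mm.
The walls engage after the gap closes; constrained expansion = 8.154 − 1 = 7.154 mm.
The walls impose strain ε = −(7.154)/12300 = -5.8160e-04; σ = Eε = 28000 · -5.8160e-04 = -16.28 MPa.
Wall reaction R = σ·A = -16.28·593 = -9657 N = -9.657 kN.

-9.66 kN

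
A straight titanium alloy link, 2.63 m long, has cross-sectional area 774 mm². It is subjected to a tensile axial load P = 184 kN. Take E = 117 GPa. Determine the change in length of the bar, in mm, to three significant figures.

5.34 mm

δ_mech = NL/(AE) = 184000·2630/(774·117000) = 5.344 mm.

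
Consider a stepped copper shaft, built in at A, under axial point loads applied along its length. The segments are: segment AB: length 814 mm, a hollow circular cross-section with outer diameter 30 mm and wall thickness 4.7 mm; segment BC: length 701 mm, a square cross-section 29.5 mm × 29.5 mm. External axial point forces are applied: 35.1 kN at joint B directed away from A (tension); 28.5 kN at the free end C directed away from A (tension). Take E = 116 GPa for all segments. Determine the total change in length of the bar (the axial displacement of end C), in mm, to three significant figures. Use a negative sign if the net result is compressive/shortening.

1.39 mm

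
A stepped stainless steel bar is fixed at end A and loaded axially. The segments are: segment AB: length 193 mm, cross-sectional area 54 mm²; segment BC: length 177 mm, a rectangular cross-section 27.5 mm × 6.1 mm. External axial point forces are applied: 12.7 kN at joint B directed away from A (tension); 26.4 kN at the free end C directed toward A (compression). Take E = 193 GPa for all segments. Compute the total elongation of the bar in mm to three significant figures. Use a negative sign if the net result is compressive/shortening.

Internal axial forces (sectioning from the free end, tension +): N_BC = -26.4 kN, N_AB = -13.7 kN.
A_BC = 167.8 mm².
δ_AB = -13700·193/(54·193000) = -0.2537 mm
δ_BC = -26400·177/(167.8·193000) = -0.1443 mm
δ = Σδ_i = -0.398 mm.

-0.398 mm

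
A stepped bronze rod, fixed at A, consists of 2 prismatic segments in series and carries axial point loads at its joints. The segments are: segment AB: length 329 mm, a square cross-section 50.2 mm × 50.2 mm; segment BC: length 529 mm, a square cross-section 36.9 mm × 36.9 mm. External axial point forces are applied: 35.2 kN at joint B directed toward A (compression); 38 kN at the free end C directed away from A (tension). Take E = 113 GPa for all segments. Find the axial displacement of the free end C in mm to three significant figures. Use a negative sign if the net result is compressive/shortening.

Internal axial forces (sectioning from the free end, tension +): N_BC = 38 kN, N_AB = 2.8 kN.
A_AB = 2520 mm².
A_BC = 1362 mm².
δ_AB = 2800·329/(2520·113000) = 0.003235 mm
δ_BC = 38000·529/(1362·113000) = 0.1306 mm
δ = Σδ_i = 0.1339 mm.

0.134 mm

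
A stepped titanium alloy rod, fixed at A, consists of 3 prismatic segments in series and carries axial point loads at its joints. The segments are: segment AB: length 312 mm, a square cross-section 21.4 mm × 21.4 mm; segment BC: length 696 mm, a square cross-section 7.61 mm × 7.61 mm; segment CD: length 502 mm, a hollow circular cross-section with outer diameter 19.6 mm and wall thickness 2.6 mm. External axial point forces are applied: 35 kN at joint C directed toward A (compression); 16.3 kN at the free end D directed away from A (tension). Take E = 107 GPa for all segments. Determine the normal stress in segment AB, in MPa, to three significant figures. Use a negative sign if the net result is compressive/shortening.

Internal axial forces (sectioning from the free end, tension +): N_CD = 16.3 kN, N_BC = -18.7 kN, N_AB = -18.7 kN.
A_AB = 458 mm².
σ_AB = N_AB/A_AB = -18700/458 = -40.83 MPa.

-40.8 MPa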